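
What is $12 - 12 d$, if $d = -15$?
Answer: $192$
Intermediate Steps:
$12 - 12 d = 12 - -180 = 12 + 180 = 192$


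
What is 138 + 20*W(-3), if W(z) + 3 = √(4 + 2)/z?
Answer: 78 - 20*√6/3 ≈ 61.670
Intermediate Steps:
W(z) = -3 + √6/z (W(z) = -3 + √(4 + 2)/z = -3 + √6/z)
138 + 20*W(-3) = 138 + 20*(-3 + √6/(-3)) = 138 + 20*(-3 + √6*(-⅓)) = 138 + 20*(-3 - √6/3) = 138 + (-60 - 20*√6/3) = 78 - 20*√6/3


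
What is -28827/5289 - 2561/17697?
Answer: -174565516/31199811 ≈ -5.5951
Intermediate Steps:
-28827/5289 - 2561/17697 = -28827*1/5289 - 2561*1/17697 = -9609/1763 - 2561/17697 = -174565516/31199811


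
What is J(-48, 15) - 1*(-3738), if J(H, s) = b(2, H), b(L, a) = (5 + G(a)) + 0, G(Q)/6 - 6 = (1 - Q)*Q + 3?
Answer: -10315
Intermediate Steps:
G(Q) = 54 + 6*Q*(1 - Q) (G(Q) = 36 + 6*((1 - Q)*Q + 3) = 36 + 6*(Q*(1 - Q) + 3) = 36 + 6*(3 + Q*(1 - Q)) = 36 + (18 + 6*Q*(1 - Q)) = 54 + 6*Q*(1 - Q))
b(L, a) = 59 - 6*a**2 + 6*a (b(L, a) = (5 + (54 - 6*a**2 + 6*a)) + 0 = (59 - 6*a**2 + 6*a) + 0 = 59 - 6*a**2 + 6*a)
J(H, s) = 59 - 6*H**2 + 6*H
J(-48, 15) - 1*(-3738) = (59 - 6*(-48)**2 + 6*(-48)) - 1*(-3738) = (59 - 6*2304 - 288) + 3738 = (59 - 13824 - 288) + 3738 = -14053 + 3738 = -10315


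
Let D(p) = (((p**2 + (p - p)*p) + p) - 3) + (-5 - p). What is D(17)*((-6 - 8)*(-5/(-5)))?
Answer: -3934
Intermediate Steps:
D(p) = -8 + p**2 (D(p) = (((p**2 + 0*p) + p) - 3) + (-5 - p) = (((p**2 + 0) + p) - 3) + (-5 - p) = ((p**2 + p) - 3) + (-5 - p) = ((p + p**2) - 3) + (-5 - p) = (-3 + p + p**2) + (-5 - p) = -8 + p**2)
D(17)*((-6 - 8)*(-5/(-5))) = (-8 + 17**2)*((-6 - 8)*(-5/(-5))) = (-8 + 289)*(-(-70)*(-1)/5) = 281*(-14*1) = 281*(-14) = -3934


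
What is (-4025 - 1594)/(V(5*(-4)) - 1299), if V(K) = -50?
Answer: 5619/1349 ≈ 4.1653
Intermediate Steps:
(-4025 - 1594)/(V(5*(-4)) - 1299) = (-4025 - 1594)/(-50 - 1299) = -5619/(-1349) = -5619*(-1/1349) = 5619/1349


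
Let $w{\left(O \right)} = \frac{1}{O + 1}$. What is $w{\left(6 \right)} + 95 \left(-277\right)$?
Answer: $- \frac{184204}{7} \approx -26315.0$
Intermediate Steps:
$w{\left(O \right)} = \frac{1}{1 + O}$
$w{\left(6 \right)} + 95 \left(-277\right) = \frac{1}{1 + 6} + 95 \left(-277\right) = \frac{1}{7} - 26315 = - \frac{184204}{7}$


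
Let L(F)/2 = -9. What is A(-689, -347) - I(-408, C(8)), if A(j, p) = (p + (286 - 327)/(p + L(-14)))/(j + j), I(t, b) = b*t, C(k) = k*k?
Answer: 6566839627/251485 ≈ 26112.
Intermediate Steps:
C(k) = k²
L(F) = -18 (L(F) = 2*(-9) = -18)
A(j, p) = (p - 41/(-18 + p))/(2*j) (A(j, p) = (p + (286 - 327)/(p - 18))/(j + j) = (p - 41/(-18 + p))/((2*j)) = (p - 41/(-18 + p))*(1/(2*j)) = (p - 41/(-18 + p))/(2*j))
A(-689, -347) - I(-408, C(8)) = (½)*(-41 + (-347)² - 18*(-347))/(-689*(-18 - 347)) - 8²*(-408) = (½)*(-1/689)*(-41 + 120409 + 6246)/(-365) - 64*(-408) = (½)*(-1/689)*(-1/365)*126614 - 1*(-26112) = 63307/251485 + 26112 = 6566839627/251485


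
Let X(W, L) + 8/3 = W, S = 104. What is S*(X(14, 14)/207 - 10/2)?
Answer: -319384/621 ≈ -514.31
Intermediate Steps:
X(W, L) = -8/3 + W
S*(X(14, 14)/207 - 10/2) = 104*((-8/3 + 14)/207 - 10/2) = 104*((34/3)*(1/207) - 10*½) = 104*(34/621 - 5) = 104*(-3071/621) = -319384/621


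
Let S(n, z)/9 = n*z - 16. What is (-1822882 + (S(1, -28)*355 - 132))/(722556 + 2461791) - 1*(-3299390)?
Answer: 10506400684736/3184347 ≈ 3.2994e+6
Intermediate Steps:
S(n, z) = -144 + 9*n*z (S(n, z) = 9*(n*z - 16) = 9*(-16 + n*z) = -144 + 9*n*z)
(-1822882 + (S(1, -28)*355 - 132))/(722556 + 2461791) - 1*(-3299390) = (-1822882 + ((-144 + 9*1*(-28))*355 - 132))/(722556 + 2461791) - 1*(-3299390) = (-1822882 + ((-144 - 252)*355 - 132))/3184347 + 3299390 = (-1822882 + (-396*355 - 132))*(1/3184347) + 3299390 = (-1822882 + (-140580 - 132))*(1/3184347) + 3299390 = (-1822882 - 140712)*(1/3184347) + 3299390 = -1963594*1/3184347 + 3299390 = -1963594/3184347 + 3299390 = 10506400684736/3184347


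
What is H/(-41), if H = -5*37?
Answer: 185/41 ≈ 4.5122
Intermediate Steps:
H = -185
H/(-41) = -185/(-41) = -185*(-1/41) = 185/41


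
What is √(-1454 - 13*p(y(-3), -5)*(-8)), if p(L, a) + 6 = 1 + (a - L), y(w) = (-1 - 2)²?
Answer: 7*I*√70 ≈ 58.566*I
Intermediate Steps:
y(w) = 9 (y(w) = (-3)² = 9)
p(L, a) = -5 + a - L (p(L, a) = -6 + (1 + (a - L)) = -6 + (1 + a - L) = -5 + a - L)
√(-1454 - 13*p(y(-3), -5)*(-8)) = √(-1454 - 13*(-5 - 5 - 1*9)*(-8)) = √(-1454 - 13*(-5 - 5 - 9)*(-8)) = √(-1454 - 13*(-19)*(-8)) = √(-1454 + 247*(-8)) = √(-1454 - 1976) = √(-3430) = 7*I*√70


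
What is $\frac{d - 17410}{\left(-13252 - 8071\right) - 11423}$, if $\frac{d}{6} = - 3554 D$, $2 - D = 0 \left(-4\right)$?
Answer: $\frac{30029}{16373} \approx 1.8341$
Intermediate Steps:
$D = 2$ ($D = 2 - 0 \left(-4\right) = 2 - 0 = 2 + 0 = 2$)
$d = -42648$ ($d = 6 \left(\left(-3554\right) 2\right) = 6 \left(-7108\right) = -42648$)
$\frac{d - 17410}{\left(-13252 - 8071\right) - 11423} = \frac{-42648 - 17410}{\left(-13252 - 8071\right) - 11423} = - \frac{60058}{-21323 - 11423} = - \frac{60058}{-32746} = \left(-60058\right) \left(- \frac{1}{32746}\right) = \frac{30029}{16373}$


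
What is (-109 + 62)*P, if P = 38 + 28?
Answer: -3102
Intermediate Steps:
P = 66
(-109 + 62)*P = (-109 + 62)*66 = -47*66 = -3102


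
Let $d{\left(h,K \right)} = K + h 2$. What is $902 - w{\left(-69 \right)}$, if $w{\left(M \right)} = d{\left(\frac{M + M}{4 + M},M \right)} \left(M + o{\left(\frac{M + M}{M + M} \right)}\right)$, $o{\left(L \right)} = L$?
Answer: $- \frac{227582}{65} \approx -3501.3$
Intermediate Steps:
$d{\left(h,K \right)} = K + 2 h$
$w{\left(M \right)} = \left(1 + M\right) \left(M + \frac{4 M}{4 + M}\right)$ ($w{\left(M \right)} = \left(M + 2 \frac{M + M}{4 + M}\right) \left(M + \frac{M + M}{M + M}\right) = \left(M + 2 \frac{2 M}{4 + M}\right) \left(M + \frac{2 M}{2 M}\right) = \left(M + 2 \frac{2 M}{4 + M}\right) \left(M + 2 M \frac{1}{2 M}\right) = \left(M + \frac{4 M}{4 + M}\right) \left(M + 1\right) = \left(M + \frac{4 M}{4 + M}\right) \left(1 + M\right) = \left(1 + M\right) \left(M + \frac{4 M}{4 + M}\right)$)
$902 - w{\left(-69 \right)} = 902 - - \frac{69 \left(1 - 69\right) \left(8 - 69\right)}{4 - 69} = 902 - \left(-69\right) \frac{1}{-65} \left(-68\right) \left(-61\right) = 902 - \left(-69\right) \left(- \frac{1}{65}\right) \left(-68\right) \left(-61\right) = 902 - \frac{286212}{65} = - \frac{227582}{65}$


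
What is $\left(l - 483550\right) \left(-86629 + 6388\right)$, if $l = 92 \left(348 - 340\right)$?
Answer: $38741478174$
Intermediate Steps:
$l = 736$ ($l = 92 \cdot 8 = 736$)
$\left(l - 483550\right) \left(-86629 + 6388\right) = \left(736 - 483550\right) \left(-86629 + 6388\right) = \left(-482814\right) \left(-80241\right) = 38741478174$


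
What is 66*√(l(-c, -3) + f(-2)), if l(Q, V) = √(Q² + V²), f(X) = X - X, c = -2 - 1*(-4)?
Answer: 66*13^(¼) ≈ 125.32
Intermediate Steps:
c = 2 (c = -2 + 4 = 2)
f(X) = 0
66*√(l(-c, -3) + f(-2)) = 66*√(√((-1*2)² + (-3)²) + 0) = 66*√(√((-2)² + 9) + 0) = 66*√(√(4 + 9) + 0) = 66*√(√13 + 0) = 66*√(√13) = 66*13^(¼)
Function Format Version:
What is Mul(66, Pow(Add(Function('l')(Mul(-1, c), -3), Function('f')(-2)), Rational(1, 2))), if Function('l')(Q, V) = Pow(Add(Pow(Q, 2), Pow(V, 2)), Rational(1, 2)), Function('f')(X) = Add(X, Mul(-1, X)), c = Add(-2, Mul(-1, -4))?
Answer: Mul(66, Pow(13, Rational(1, 4))) ≈ 125.32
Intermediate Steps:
c = 2 (c = Add(-2, 4) = 2)
Function('f')(X) = 0
Mul(66, Pow(Add(Function('l')(Mul(-1, c), -3), Function('f')(-2)), Rational(1, 2))) = Mul(66, Pow(Add(Pow(Add(Pow(Mul(-1, 2), 2), Pow(-3, 2)), Rational(1, 2)), 0), Rational(1, 2))) = Mul(66, Pow(Add(Pow(Add(Pow(-2, 2), 9), Rational(1, 2)), 0), Rational(1, 2))) = Mul(66, Pow(Add(Pow(Add(4, 9), Rational(1, 2)), 0), Rational(1, 2))) = Mul(66, Pow(Add(Pow(13, Rational(1, 2)), 0), Rational(1, 2))) = Mul(66, Pow(Pow(13, Rational(1, 2)), Rational(1, 2))) = Mul(66, Pow(13, Rational(1, 4)))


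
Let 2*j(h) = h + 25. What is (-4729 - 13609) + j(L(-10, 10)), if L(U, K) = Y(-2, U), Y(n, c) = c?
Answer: -36661/2 ≈ -18331.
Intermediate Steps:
L(U, K) = U
j(h) = 25/2 + h/2 (j(h) = (h + 25)/2 = (25 + h)/2 = 25/2 + h/2)
(-4729 - 13609) + j(L(-10, 10)) = (-4729 - 13609) + (25/2 + (1/2)*(-10)) = -18338 + (25/2 - 5) = -18338 + 15/2 = -36661/2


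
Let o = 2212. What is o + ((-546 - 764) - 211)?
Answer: 691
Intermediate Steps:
o + ((-546 - 764) - 211) = 2212 + ((-546 - 764) - 211) = 2212 + (-1310 - 211) = 2212 - 1521 = 691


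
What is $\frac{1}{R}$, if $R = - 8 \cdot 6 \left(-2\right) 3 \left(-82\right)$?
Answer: $- \frac{1}{23616} \approx -4.2344 \cdot 10^{-5}$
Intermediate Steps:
$R = -23616$ ($R = - 8 \left(\left(-12\right) 3\right) \left(-82\right) = \left(-8\right) \left(-36\right) \left(-82\right) = 288 \left(-82\right) = -23616$)
$\frac{1}{R} = \frac{1}{-23616} = - \frac{1}{23616}$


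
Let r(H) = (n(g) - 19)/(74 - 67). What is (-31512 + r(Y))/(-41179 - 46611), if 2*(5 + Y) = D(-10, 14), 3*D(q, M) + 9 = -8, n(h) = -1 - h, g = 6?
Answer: 22061/61453 ≈ 0.35899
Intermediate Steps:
D(q, M) = -17/3 (D(q, M) = -3 + (⅓)*(-8) = -3 - 8/3 = -17/3)
Y = -47/6 (Y = -5 + (½)*(-17/3) = -5 - 17/6 = -47/6 ≈ -7.8333)
r(H) = -26/7 (r(H) = ((-1 - 1*6) - 19)/(74 - 67) = ((-1 - 6) - 19)/7 = (-7 - 19)*(⅐) = -26*⅐ = -26/7)
(-31512 + r(Y))/(-41179 - 46611) = (-31512 - 26/7)/(-41179 - 46611) = -220610/7/(-87790) = -220610/7*(-1/87790) = 22061/61453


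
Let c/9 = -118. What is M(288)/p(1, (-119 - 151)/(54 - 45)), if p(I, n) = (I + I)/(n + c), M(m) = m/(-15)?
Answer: 52416/5 ≈ 10483.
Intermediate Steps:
c = -1062 (c = 9*(-118) = -1062)
M(m) = -m/15 (M(m) = m*(-1/15) = -m/15)
p(I, n) = 2*I/(-1062 + n) (p(I, n) = (I + I)/(n - 1062) = (2*I)/(-1062 + n) = 2*I/(-1062 + n))
M(288)/p(1, (-119 - 151)/(54 - 45)) = (-1/15*288)/((2*1/(-1062 + (-119 - 151)/(54 - 45)))) = -96/(5*(2*1/(-1062 - 270/9))) = -96/(5*(2*1/(-1062 - 270*⅑))) = -96/(5*(2*1/(-1062 - 30))) = -96/(5*(2*1/(-1092))) = -96/(5*(2*1*(-1/1092))) = -96/(5*(-1/546)) = -96/5*(-546) = 52416/5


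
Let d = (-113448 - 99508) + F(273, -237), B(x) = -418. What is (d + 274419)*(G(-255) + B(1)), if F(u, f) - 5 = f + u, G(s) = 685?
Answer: 16421568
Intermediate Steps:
F(u, f) = 5 + f + u (F(u, f) = 5 + (f + u) = 5 + f + u)
d = -212915 (d = (-113448 - 99508) + (5 - 237 + 273) = -212956 + 41 = -212915)
(d + 274419)*(G(-255) + B(1)) = (-212915 + 274419)*(685 - 418) = 61504*267 = 16421568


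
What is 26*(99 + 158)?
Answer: 6682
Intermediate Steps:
26*(99 + 158) = 26*257 = 6682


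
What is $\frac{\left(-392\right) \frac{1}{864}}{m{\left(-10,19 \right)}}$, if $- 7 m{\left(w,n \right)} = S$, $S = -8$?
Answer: $- \frac{343}{864} \approx -0.39699$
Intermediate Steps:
$m{\left(w,n \right)} = \frac{8}{7}$ ($m{\left(w,n \right)} = \left(- \frac{1}{7}\right) \left(-8\right) = \frac{8}{7}$)
$\frac{\left(-392\right) \frac{1}{864}}{m{\left(-10,19 \right)}} = \frac{\left(-392\right) \frac{1}{864}}{\frac{8}{7}} = \left(-392\right) \frac{1}{864} \cdot \frac{7}{8} = \left(- \frac{49}{108}\right) \frac{7}{8} = - \frac{343}{864}$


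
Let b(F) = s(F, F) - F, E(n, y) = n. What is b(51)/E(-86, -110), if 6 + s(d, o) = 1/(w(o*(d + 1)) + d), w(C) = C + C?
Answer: 152617/230265 ≈ 0.66279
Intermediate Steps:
w(C) = 2*C
s(d, o) = -6 + 1/(d + 2*o*(1 + d)) (s(d, o) = -6 + 1/(2*(o*(d + 1)) + d) = -6 + 1/(2*(o*(1 + d)) + d) = -6 + 1/(2*o*(1 + d) + d) = -6 + 1/(d + 2*o*(1 + d)))
b(F) = -F + (1 - 6*F - 12*F*(1 + F))/(F + 2*F*(1 + F)) (b(F) = (1 - 6*F - 12*F*(1 + F))/(F + 2*F*(1 + F)) - F = -F + (1 - 6*F - 12*F*(1 + F))/(F + 2*F*(1 + F)))
b(51)/E(-86, -110) = ((1 - 18*51 - 15*51² - 2*51³)/(51*(3 + 2*51)))/(-86) = ((1 - 918 - 15*2601 - 2*132651)/(51*(3 + 102)))*(-1/86) = ((1/51)*(1 - 918 - 39015 - 265302)/105)*(-1/86) = ((1/51)*(1/105)*(-305234))*(-1/86) = -305234/5355*(-1/86) = 152617/230265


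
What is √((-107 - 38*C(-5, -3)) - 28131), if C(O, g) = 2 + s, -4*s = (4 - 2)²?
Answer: 2*I*√7069 ≈ 168.15*I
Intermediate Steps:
s = -1 (s = -(4 - 2)²/4 = -¼*2² = -¼*4 = -1)
C(O, g) = 1 (C(O, g) = 2 - 1 = 1)
√((-107 - 38*C(-5, -3)) - 28131) = √((-107 - 38*1) - 28131) = √((-107 - 38) - 28131) = √(-145 - 28131) = √(-28276) = 2*I*√7069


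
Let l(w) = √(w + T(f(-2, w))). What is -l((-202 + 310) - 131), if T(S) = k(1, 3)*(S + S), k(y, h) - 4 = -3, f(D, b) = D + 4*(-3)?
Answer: -I*√51 ≈ -7.1414*I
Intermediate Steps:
f(D, b) = -12 + D (f(D, b) = D - 12 = -12 + D)
k(y, h) = 1 (k(y, h) = 4 - 3 = 1)
T(S) = 2*S (T(S) = 1*(S + S) = 1*(2*S) = 2*S)
l(w) = √(-28 + w) (l(w) = √(w + 2*(-12 - 2)) = √(w + 2*(-14)) = √(w - 28) = √(-28 + w))
-l((-202 + 310) - 131) = -√(-28 + ((-202 + 310) - 131)) = -√(-28 + (108 - 131)) = -√(-28 - 23) = -√(-51) = -I*√51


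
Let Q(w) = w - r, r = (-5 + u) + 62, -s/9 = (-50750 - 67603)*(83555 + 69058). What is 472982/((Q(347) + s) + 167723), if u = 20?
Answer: 236491/81280012747 ≈ 2.9096e-6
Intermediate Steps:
s = 162559857501 (s = -9*(-50750 - 67603)*(83555 + 69058) = -(-1065177)*152613 = -9*(-18062206389) = 162559857501)
r = 77 (r = (-5 + 20) + 62 = 15 + 62 = 77)
Q(w) = -77 + w (Q(w) = w - 1*77 = w - 77 = -77 + w)
472982/((Q(347) + s) + 167723) = 472982/(((-77 + 347) + 162559857501) + 167723) = 472982/((270 + 162559857501) + 167723) = 472982/(162559857771 + 167723) = 472982/162560025494 = 472982*(1/162560025494) = 236491/81280012747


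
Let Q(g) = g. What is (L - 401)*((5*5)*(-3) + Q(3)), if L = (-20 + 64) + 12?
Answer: 24840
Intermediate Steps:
L = 56 (L = 44 + 12 = 56)
(L - 401)*((5*5)*(-3) + Q(3)) = (56 - 401)*((5*5)*(-3) + 3) = -345*(25*(-3) + 3) = -345*(-75 + 3) = -345*(-72) = 24840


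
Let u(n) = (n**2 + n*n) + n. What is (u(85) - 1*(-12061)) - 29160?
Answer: -2564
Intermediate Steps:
u(n) = n + 2*n**2 (u(n) = (n**2 + n**2) + n = 2*n**2 + n = n + 2*n**2)
(u(85) - 1*(-12061)) - 29160 = (85*(1 + 2*85) - 1*(-12061)) - 29160 = (85*(1 + 170) + 12061) - 29160 = (85*171 + 12061) - 29160 = (14535 + 12061) - 29160 = 26596 - 29160 = -2564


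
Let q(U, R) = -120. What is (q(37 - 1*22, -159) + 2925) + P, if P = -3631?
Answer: -826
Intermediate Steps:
(q(37 - 1*22, -159) + 2925) + P = (-120 + 2925) - 3631 = 2805 - 3631 = -826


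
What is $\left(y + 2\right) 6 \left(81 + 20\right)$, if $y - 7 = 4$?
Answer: $7878$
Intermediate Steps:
$y = 11$ ($y = 7 + 4 = 11$)
$\left(y + 2\right) 6 \left(81 + 20\right) = \left(11 + 2\right) 6 \left(81 + 20\right) = 13 \cdot 6 \cdot 101 = 78 \cdot 101 = 7878$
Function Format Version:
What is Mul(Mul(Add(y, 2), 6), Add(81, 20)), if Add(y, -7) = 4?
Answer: 7878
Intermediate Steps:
y = 11 (y = Add(7, 4) = 11)
Mul(Mul(Add(y, 2), 6), Add(81, 20)) = Mul(Mul(Add(11, 2), 6), Add(81, 20)) = Mul(Mul(13, 6), 101) = Mul(78, 101) = 7878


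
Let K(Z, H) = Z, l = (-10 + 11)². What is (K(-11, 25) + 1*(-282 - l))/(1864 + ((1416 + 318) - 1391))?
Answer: -294/2207 ≈ -0.13321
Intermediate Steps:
l = 1 (l = 1² = 1)
(K(-11, 25) + 1*(-282 - l))/(1864 + ((1416 + 318) - 1391)) = (-11 + 1*(-282 - 1*1))/(1864 + ((1416 + 318) - 1391)) = (-11 + 1*(-282 - 1))/(1864 + (1734 - 1391)) = (-11 + 1*(-283))/(1864 + 343) = (-11 - 283)/2207 = -294*1/2207 = -294/2207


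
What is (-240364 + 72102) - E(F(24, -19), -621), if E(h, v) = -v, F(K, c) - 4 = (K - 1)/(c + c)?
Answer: -168883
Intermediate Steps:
F(K, c) = 4 + (-1 + K)/(2*c) (F(K, c) = 4 + (K - 1)/(c + c) = 4 + (-1 + K)/((2*c)) = 4 + (-1 + K)*(1/(2*c)) = 4 + (-1 + K)/(2*c))
(-240364 + 72102) - E(F(24, -19), -621) = (-240364 + 72102) - (-1)*(-621) = -168262 - 1*621 = -168262 - 621 = -168883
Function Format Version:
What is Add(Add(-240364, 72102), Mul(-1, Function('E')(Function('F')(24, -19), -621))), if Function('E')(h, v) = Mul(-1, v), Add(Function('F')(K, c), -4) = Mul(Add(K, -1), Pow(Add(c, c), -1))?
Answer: -168883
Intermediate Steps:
Function('F')(K, c) = Add(4, Mul(Rational(1, 2), Pow(c, -1), Add(-1, K))) (Function('F')(K, c) = Add(4, Mul(Add(K, -1), Pow(Add(c, c), -1))) = Add(4, Mul(Add(-1, K), Pow(Mul(2, c), -1))) = Add(4, Mul(Add(-1, K), Mul(Rational(1, 2), Pow(c, -1)))) = Add(4, Mul(Rational(1, 2), Pow(c, -1), Add(-1, K))))
Add(Add(-240364, 72102), Mul(-1, Function('E')(Function('F')(24, -19), -621))) = Add(Add(-240364, 72102), Mul(-1, Mul(-1, -621))) = Add(-168262, Mul(-1, 621)) = Add(-168262, -621) = -168883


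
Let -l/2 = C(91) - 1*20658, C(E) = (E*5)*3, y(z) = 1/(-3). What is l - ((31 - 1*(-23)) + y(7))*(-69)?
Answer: 42289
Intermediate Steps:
y(z) = -⅓
C(E) = 15*E (C(E) = (5*E)*3 = 15*E)
l = 38586 (l = -2*(15*91 - 1*20658) = -2*(1365 - 20658) = -2*(-19293) = 38586)
l - ((31 - 1*(-23)) + y(7))*(-69) = 38586 - ((31 - 1*(-23)) - ⅓)*(-69) = 38586 - ((31 + 23) - ⅓)*(-69) = 38586 - (54 - ⅓)*(-69) = 38586 - 161*(-69)/3 = 38586 - 1*(-3703) = 38586 + 3703 = 42289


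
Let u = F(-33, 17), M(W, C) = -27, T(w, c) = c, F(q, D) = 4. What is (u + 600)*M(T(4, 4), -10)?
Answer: -16308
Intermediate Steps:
u = 4
(u + 600)*M(T(4, 4), -10) = (4 + 600)*(-27) = 604*(-27) = -16308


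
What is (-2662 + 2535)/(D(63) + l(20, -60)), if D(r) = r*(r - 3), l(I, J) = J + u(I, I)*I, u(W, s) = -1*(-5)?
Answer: -127/3820 ≈ -0.033246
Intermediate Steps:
u(W, s) = 5
l(I, J) = J + 5*I
D(r) = r*(-3 + r)
(-2662 + 2535)/(D(63) + l(20, -60)) = (-2662 + 2535)/(63*(-3 + 63) + (-60 + 5*20)) = -127/(63*60 + (-60 + 100)) = -127/(3780 + 40) = -127/3820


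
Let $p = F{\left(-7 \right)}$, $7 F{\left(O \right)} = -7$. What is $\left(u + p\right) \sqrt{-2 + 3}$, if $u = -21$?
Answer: $-22$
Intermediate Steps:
$F{\left(O \right)} = -1$ ($F{\left(O \right)} = \frac{1}{7} \left(-7\right) = -1$)
$p = -1$
$\left(u + p\right) \sqrt{-2 + 3} = \left(-21 - 1\right) \sqrt{-2 + 3} = - 22 \sqrt{1} = \left(-22\right) 1 = -22$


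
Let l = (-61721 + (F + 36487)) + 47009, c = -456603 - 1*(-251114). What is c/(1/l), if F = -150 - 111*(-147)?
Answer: -7796663638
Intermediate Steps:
F = 16167 (F = -150 + 16317 = 16167)
c = -205489 (c = -456603 + 251114 = -205489)
l = 37942 (l = (-61721 + (16167 + 36487)) + 47009 = (-61721 + 52654) + 47009 = -9067 + 47009 = 37942)
c/(1/l) = -205489/(1/37942) = -205489/1/37942 = -205489*37942 = -7796663638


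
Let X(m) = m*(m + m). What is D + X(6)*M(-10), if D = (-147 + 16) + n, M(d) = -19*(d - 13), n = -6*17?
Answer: 31231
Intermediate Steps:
n = -102
M(d) = 247 - 19*d (M(d) = -19*(-13 + d) = 247 - 19*d)
X(m) = 2*m² (X(m) = m*(2*m) = 2*m²)
D = -233 (D = (-147 + 16) - 102 = -131 - 102 = -233)
D + X(6)*M(-10) = -233 + (2*6²)*(247 - 19*(-10)) = -233 + (2*36)*(247 + 190) = -233 + 72*437 = -233 + 31464 = 31231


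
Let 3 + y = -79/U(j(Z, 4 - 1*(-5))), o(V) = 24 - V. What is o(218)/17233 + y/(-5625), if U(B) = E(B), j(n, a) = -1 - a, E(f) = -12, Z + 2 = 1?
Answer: -13836019/1163227500 ≈ -0.011895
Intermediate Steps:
Z = -1 (Z = -2 + 1 = -1)
U(B) = -12
y = 43/12 (y = -3 - 79/(-12) = -3 - 79*(-1/12) = -3 + 79/12 = 43/12 ≈ 3.5833)
o(218)/17233 + y/(-5625) = (24 - 1*218)/17233 + (43/12)/(-5625) = (24 - 218)*(1/17233) + (43/12)*(-1/5625) = -194*1/17233 - 43/67500 = -194/17233 - 43/67500 = -13836019/1163227500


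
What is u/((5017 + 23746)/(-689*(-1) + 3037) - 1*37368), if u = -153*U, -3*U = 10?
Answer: -380052/27840881 ≈ -0.013651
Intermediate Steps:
U = -10/3 (U = -1/3*10 = -10/3 ≈ -3.3333)
u = 510 (u = -153*(-10/3) = 510)
u/((5017 + 23746)/(-689*(-1) + 3037) - 1*37368) = 510/((5017 + 23746)/(-689*(-1) + 3037) - 1*37368) = 510/(28763/(689 + 3037) - 37368) = 510/(28763/3726 - 37368) = 510/(-139204405/3726) = 510*(-3726/139204405) = -380052/27840881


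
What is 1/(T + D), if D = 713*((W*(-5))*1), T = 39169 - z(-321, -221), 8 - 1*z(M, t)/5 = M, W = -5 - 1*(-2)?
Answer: 1/48219 ≈ 2.0739e-5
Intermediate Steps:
W = -3 (W = -5 + 2 = -3)
z(M, t) = 40 - 5*M
T = 37524 (T = 39169 - (40 - 5*(-321)) = 39169 - (40 + 1605) = 39169 - 1*1645 = 39169 - 1645 = 37524)
D = 10695 (D = 713*(-3*(-5)*1) = 713*(15*1) = 713*15 = 10695)
1/(T + D) = 1/(37524 + 10695) = 1/48219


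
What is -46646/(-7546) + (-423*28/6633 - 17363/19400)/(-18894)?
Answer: 5905043337989/955246630800 ≈ 6.1817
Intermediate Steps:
-46646/(-7546) + (-423*28/6633 - 17363/19400)/(-18894) = -46646*(-1/7546) + (-11844*1/6633 - 17363*1/19400)*(-1/18894) = 23323/3773 + (-1316/737 - 179/200)*(-1/18894) = 23323/3773 - 395123/147400*(-1/18894) = 23323/3773 + 395123/2784975600 = 5905043337989/955246630800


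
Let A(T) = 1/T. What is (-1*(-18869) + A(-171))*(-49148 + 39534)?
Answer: -1632658588/9 ≈ -1.8141e+8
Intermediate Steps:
(-1*(-18869) + A(-171))*(-49148 + 39534) = (-1*(-18869) + 1/(-171))*(-49148 + 39534) = (18869 - 1/171)*(-9614) = (3226598/171)*(-9614) = -1632658588/9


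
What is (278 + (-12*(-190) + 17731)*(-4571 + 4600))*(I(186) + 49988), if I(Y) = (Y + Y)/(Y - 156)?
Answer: 145150411194/5 ≈ 2.9030e+10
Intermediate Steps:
I(Y) = 2*Y/(-156 + Y) (I(Y) = (2*Y)/(-156 + Y) = 2*Y/(-156 + Y))
(278 + (-12*(-190) + 17731)*(-4571 + 4600))*(I(186) + 49988) = (278 + (-12*(-190) + 17731)*(-4571 + 4600))*(2*186/(-156 + 186) + 49988) = (278 + (2280 + 17731)*29)*(2*186/30 + 49988) = (278 + 20011*29)*(2*186*(1/30) + 49988) = (278 + 580319)*(62/5 + 49988) = 580597*(250002/5) = 145150411194/5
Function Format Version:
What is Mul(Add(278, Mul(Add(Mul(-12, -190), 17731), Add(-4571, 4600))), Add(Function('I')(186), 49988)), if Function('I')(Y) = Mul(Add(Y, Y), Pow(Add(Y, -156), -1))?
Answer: Rational(145150411194, 5) ≈ 2.9030e+10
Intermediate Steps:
Function('I')(Y) = Mul(2, Y, Pow(Add(-156, Y), -1)) (Function('I')(Y) = Mul(Mul(2, Y), Pow(Add(-156, Y), -1)) = Mul(2, Y, Pow(Add(-156, Y), -1)))
Mul(Add(278, Mul(Add(Mul(-12, -190), 17731), Add(-4571, 4600))), Add(Function('I')(186), 49988)) = Mul(Add(278, Mul(Add(Mul(-12, -190), 17731), Add(-4571, 4600))), Add(Mul(2, 186, Pow(Add(-156, 186), -1)), 49988)) = Mul(Add(278, Mul(Add(2280, 17731), 29)), Add(Mul(2, 186, Pow(30, -1)), 49988)) = Mul(Add(278, Mul(20011, 29)), Add(Mul(2, 186, Rational(1, 30)), 49988)) = Mul(Add(278, 580319), Add(Rational(62, 5), 49988)) = Mul(580597, Rational(250002, 5)) = Rational(145150411194, 5)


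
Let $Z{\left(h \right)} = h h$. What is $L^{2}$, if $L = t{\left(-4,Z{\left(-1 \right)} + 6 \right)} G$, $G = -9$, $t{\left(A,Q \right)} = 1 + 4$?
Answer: $2025$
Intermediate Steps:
$Z{\left(h \right)} = h^{2}$
$t{\left(A,Q \right)} = 5$
$L = -45$ ($L = 5 \left(-9\right) = -45$)
$L^{2} = \left(-45\right)^{2} = 2025$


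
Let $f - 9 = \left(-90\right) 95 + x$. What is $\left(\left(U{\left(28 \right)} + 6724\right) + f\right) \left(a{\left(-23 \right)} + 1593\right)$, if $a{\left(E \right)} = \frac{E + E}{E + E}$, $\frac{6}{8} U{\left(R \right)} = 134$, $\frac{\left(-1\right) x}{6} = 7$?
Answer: $- \frac{8035354}{3} \approx -2.6785 \cdot 10^{6}$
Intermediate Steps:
$x = -42$ ($x = \left(-6\right) 7 = -42$)
$U{\left(R \right)} = \frac{536}{3}$ ($U{\left(R \right)} = \frac{4}{3} \cdot 134 = \frac{536}{3}$)
$a{\left(E \right)} = 1$ ($a{\left(E \right)} = \frac{2 E}{2 E} = 2 E \frac{1}{2 E} = 1$)
$f = -8583$ ($f = 9 - 8592 = -8583$)
$\left(\left(U{\left(28 \right)} + 6724\right) + f\right) \left(a{\left(-23 \right)} + 1593\right) = \left(\left(\frac{536}{3} + 6724\right) - 8583\right) \left(1 + 1593\right) = \left(\frac{20708}{3} - 8583\right) 1594 = \left(- \frac{5041}{3}\right) 1594 = - \frac{8035354}{3}$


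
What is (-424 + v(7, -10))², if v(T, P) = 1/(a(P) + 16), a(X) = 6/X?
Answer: 1065565449/5929 ≈ 1.7972e+5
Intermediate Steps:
v(T, P) = 1/(16 + 6/P) (v(T, P) = 1/(6/P + 16) = 1/(16 + 6/P))
(-424 + v(7, -10))² = (-424 + (½)*(-10)/(3 + 8*(-10)))² = (-424 + (½)*(-10)/(3 - 80))² = (-424 + (½)*(-10)/(-77))² = (-424 + (½)*(-10)*(-1/77))² = (-424 + 5/77)² = (-32643/77)² = 1065565449/5929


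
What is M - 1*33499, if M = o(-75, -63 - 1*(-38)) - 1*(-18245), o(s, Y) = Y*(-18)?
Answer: -14804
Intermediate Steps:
o(s, Y) = -18*Y
M = 18695 (M = -18*(-63 - 1*(-38)) - 1*(-18245) = -18*(-63 + 38) + 18245 = -18*(-25) + 18245 = 450 + 18245 = 18695)
M - 1*33499 = 18695 - 1*33499 = 18695 - 33499 = -14804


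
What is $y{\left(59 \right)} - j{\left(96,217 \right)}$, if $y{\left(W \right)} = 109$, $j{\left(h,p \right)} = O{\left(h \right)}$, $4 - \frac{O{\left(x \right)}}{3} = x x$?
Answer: $27745$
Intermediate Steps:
$O{\left(x \right)} = 12 - 3 x^{2}$ ($O{\left(x \right)} = 12 - 3 x x = 12 - 3 x^{2}$)
$j{\left(h,p \right)} = 12 - 3 h^{2}$
$y{\left(59 \right)} - j{\left(96,217 \right)} = 109 - \left(12 - 3 \cdot 96^{2}\right) = 109 - \left(12 - 27648\right) = 109 - -27636 = 109 + 27636 = 27745$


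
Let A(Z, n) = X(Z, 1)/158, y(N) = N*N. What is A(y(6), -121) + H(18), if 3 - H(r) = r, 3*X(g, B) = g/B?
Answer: -1179/79 ≈ -14.924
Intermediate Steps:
X(g, B) = g/(3*B) (X(g, B) = (g/B)/3 = g/(3*B))
H(r) = 3 - r
y(N) = N²
A(Z, n) = Z/474 (A(Z, n) = ((⅓)*Z/1)/158 = ((⅓)*Z*1)*(1/158) = (Z/3)*(1/158) = Z/474)
A(y(6), -121) + H(18) = (1/474)*6² + (3 - 1*18) = (1/474)*36 + (3 - 18) = 6/79 - 15 = -1179/79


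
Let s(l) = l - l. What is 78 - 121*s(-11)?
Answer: 78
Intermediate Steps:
s(l) = 0
78 - 121*s(-11) = 78 - 121*0 = 78 + 0 = 78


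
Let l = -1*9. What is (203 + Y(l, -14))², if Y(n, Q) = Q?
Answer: 35721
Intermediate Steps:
l = -9
(203 + Y(l, -14))² = (203 - 14)² = 189² = 35721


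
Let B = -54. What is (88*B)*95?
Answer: -451440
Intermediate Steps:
(88*B)*95 = (88*(-54))*95 = -4752*95 = -451440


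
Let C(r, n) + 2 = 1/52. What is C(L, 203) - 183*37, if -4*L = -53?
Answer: -352195/52 ≈ -6773.0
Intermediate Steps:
L = 53/4 (L = -¼*(-53) = 53/4 ≈ 13.250)
C(r, n) = -103/52 (C(r, n) = -2 + 1/52 = -103/52)
C(L, 203) - 183*37 = -103/52 - 183*37 = -103/52 - 1*6771 = -103/52 - 6771 = -352195/52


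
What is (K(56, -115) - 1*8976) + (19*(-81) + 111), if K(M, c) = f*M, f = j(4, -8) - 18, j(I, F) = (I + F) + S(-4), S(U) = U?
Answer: -11860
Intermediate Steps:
j(I, F) = -4 + F + I (j(I, F) = (I + F) - 4 = (F + I) - 4 = -4 + F + I)
f = -26 (f = (-4 - 8 + 4) - 18 = -8 - 18 = -26)
K(M, c) = -26*M
(K(56, -115) - 1*8976) + (19*(-81) + 111) = (-26*56 - 1*8976) + (19*(-81) + 111) = (-1456 - 8976) + (-1539 + 111) = -10432 - 1428 = -11860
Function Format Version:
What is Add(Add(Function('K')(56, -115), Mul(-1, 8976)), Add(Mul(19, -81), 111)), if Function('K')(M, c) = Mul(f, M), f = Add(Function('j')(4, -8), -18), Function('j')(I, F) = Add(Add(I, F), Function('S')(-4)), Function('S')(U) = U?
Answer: -11860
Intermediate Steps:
Function('j')(I, F) = Add(-4, F, I) (Function('j')(I, F) = Add(Add(I, F), -4) = Add(Add(F, I), -4) = Add(-4, F, I))
f = -26 (f = Add(Add(-4, -8, 4), -18) = Add(-8, -18) = -26)
Function('K')(M, c) = Mul(-26, M)
Add(Add(Function('K')(56, -115), Mul(-1, 8976)), Add(Mul(19, -81), 111)) = Add(Add(Mul(-26, 56), Mul(-1, 8976)), Add(Mul(19, -81), 111)) = Add(Add(-1456, -8976), Add(-1539, 111)) = Add(-10432, -1428) = -11860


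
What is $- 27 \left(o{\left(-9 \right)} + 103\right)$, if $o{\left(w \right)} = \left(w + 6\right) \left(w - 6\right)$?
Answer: $-3996$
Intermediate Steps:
$o{\left(w \right)} = \left(-6 + w\right) \left(6 + w\right)$ ($o{\left(w \right)} = \left(6 + w\right) \left(-6 + w\right) = \left(-6 + w\right) \left(6 + w\right)$)
$- 27 \left(o{\left(-9 \right)} + 103\right) = - 27 \left(\left(-36 + \left(-9\right)^{2}\right) + 103\right) = - 27 \left(\left(-36 + 81\right) + 103\right) = - 27 \left(45 + 103\right) = \left(-27\right) 148 = -3996$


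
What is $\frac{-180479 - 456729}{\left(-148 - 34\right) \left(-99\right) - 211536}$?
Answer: $\frac{24508}{7443} \approx 3.2928$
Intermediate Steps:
$\frac{-180479 - 456729}{\left(-148 - 34\right) \left(-99\right) - 211536} = - \frac{637208}{\left(-182\right) \left(-99\right) - 211536} = - \frac{637208}{18018 - 211536} = - \frac{637208}{-193518} = \left(-637208\right) \left(- \frac{1}{193518}\right) = \frac{24508}{7443}$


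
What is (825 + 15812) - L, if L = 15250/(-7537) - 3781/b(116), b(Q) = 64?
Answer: 8054629813/482368 ≈ 16698.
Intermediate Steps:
L = -29473397/482368 (L = 15250/(-7537) - 3781/64 = 15250*(-1/7537) - 3781*1/64 = -15250/7537 - 3781/64 = -29473397/482368 ≈ -61.102)
(825 + 15812) - L = (825 + 15812) - 1*(-29473397/482368) = 16637 + 29473397/482368 = 8054629813/482368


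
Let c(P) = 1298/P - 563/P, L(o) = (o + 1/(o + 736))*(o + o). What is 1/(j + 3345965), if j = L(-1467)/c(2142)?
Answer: 1505/23913819637 ≈ 6.2934e-8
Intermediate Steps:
L(o) = 2*o*(o + 1/(736 + o)) (L(o) = (o + 1/(736 + o))*(2*o) = 2*o*(o + 1/(736 + o)))
c(P) = 735/P
j = 18878142312/1505 (j = (2*(-1467)*(1 + (-1467)² + 736*(-1467))/(736 - 1467))/((735/2142)) = (2*(-1467)*(1 + 2152089 - 1079712)/(-731))/((735*(1/2142))) = (2*(-1467)*(-1/731)*1072378)/(35/102) = (3146357052/731)*(102/35) = 18878142312/1505 ≈ 1.2544e+7)
1/(j + 3345965) = 1/(18878142312/1505 + 3345965) = 1/(23913819637/1505) = 1505/23913819637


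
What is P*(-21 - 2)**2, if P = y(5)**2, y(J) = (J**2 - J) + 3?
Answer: 279841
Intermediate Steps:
y(J) = 3 + J**2 - J
P = 529 (P = (3 + 5**2 - 1*5)**2 = (3 + 25 - 5)**2 = 23**2 = 529)
P*(-21 - 2)**2 = 529*(-21 - 2)**2 = 529*(-23)**2 = 529*529 = 279841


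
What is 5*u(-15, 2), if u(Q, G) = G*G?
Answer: 20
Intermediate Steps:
u(Q, G) = G²
5*u(-15, 2) = 5*2² = 5*4 = 20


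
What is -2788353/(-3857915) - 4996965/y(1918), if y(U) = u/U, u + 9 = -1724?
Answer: 36974952257471799/6685766695 ≈ 5.5304e+6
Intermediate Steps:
u = -1733 (u = -9 - 1724 = -1733)
y(U) = -1733/U
-2788353/(-3857915) - 4996965/y(1918) = -2788353/(-3857915) - 4996965/((-1733/1918)) = -2788353*(-1/3857915) - 4996965/((-1733*1/1918)) = 2788353/3857915 - 4996965/(-1733/1918) = 2788353/3857915 - 4996965*(-1918/1733) = 2788353/3857915 + 9584178870/1733 = 36974952257471799/6685766695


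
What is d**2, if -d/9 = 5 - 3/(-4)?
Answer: 42849/16 ≈ 2678.1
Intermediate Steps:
d = -207/4 (d = -9*(5 - 3/(-4)) = -9*(5 - 3*(-1/4)) = -9*(5 + 3/4) = -9*23/4 = -207/4 ≈ -51.750)
d**2 = (-207/4)**2 = 42849/16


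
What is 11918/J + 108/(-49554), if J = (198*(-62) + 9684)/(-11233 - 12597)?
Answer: 195467084317/1783944 ≈ 1.0957e+5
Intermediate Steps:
J = 1296/11915 (J = (-12276 + 9684)/(-23830) = -2592*(-1/23830) = 1296/11915 ≈ 0.10877)
11918/J + 108/(-49554) = 11918/(1296/11915) + 108/(-49554) = 11918*(11915/1296) + 108*(-1/49554) = 71001485/648 - 6/2753 = 195467084317/1783944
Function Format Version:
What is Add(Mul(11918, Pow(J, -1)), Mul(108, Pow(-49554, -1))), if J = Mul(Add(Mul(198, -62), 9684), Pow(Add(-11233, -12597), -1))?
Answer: Rational(195467084317, 1783944) ≈ 1.0957e+5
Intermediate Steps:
J = Rational(1296, 11915) (J = Mul(Add(-12276, 9684), Pow(-23830, -1)) = Mul(-2592, Rational(-1, 23830)) = Rational(1296, 11915) ≈ 0.10877)
Add(Mul(11918, Pow(J, -1)), Mul(108, Pow(-49554, -1))) = Add(Mul(11918, Pow(Rational(1296, 11915), -1)), Mul(108, Pow(-49554, -1))) = Add(Mul(11918, Rational(11915, 1296)), Mul(108, Rational(-1, 49554))) = Add(Rational(71001485, 648), Rational(-6, 2753)) = Rational(195467084317, 1783944)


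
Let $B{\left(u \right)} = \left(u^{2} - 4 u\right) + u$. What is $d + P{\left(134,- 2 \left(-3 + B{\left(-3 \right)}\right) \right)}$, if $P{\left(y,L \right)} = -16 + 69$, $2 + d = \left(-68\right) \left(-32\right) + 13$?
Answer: $2240$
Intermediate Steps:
$B{\left(u \right)} = u^{2} - 3 u$
$d = 2187$ ($d = -2 + \left(\left(-68\right) \left(-32\right) + 13\right) = -2 + \left(2176 + 13\right) = -2 + 2189 = 2187$)
$P{\left(y,L \right)} = 53$
$d + P{\left(134,- 2 \left(-3 + B{\left(-3 \right)}\right) \right)} = 2187 + 53 = 2240$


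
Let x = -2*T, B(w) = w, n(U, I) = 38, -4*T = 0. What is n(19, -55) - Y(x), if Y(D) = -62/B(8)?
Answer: 183/4 ≈ 45.750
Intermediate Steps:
T = 0 (T = -¼*0 = 0)
x = 0 (x = -2*0 = 0)
Y(D) = -31/4 (Y(D) = -62/8 = -62*⅛ = -31/4)
n(19, -55) - Y(x) = 38 - 1*(-31/4) = 38 + 31/4 = 183/4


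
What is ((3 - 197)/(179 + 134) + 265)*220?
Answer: 18205220/313 ≈ 58164.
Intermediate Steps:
((3 - 197)/(179 + 134) + 265)*220 = (-194/313 + 265)*220 = (82751/313)*220 = 18205220/313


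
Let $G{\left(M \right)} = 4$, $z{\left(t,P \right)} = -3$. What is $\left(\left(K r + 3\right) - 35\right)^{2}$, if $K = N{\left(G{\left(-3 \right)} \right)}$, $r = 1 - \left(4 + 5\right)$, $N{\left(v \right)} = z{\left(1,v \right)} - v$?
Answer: $576$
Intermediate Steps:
$N{\left(v \right)} = -3 - v$
$r = -8$ ($r = 1 - 9 = -8$)
$K = -7$ ($K = -3 - 4 = -7$)
$\left(\left(K r + 3\right) - 35\right)^{2} = \left(\left(\left(-7\right) \left(-8\right) + 3\right) - 35\right)^{2} = \left(\left(56 + 3\right) - 35\right)^{2} = \left(59 - 35\right)^{2} = 24^{2} = 576$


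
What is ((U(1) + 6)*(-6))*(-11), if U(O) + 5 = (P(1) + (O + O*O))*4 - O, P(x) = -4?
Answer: -528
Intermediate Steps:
U(O) = -21 + 3*O + 4*O² (U(O) = -5 + ((-4 + (O + O*O))*4 - O) = -5 + ((-4 + (O + O²))*4 - O) = -5 + ((-4 + O + O²)*4 - O) = -5 + ((-16 + 4*O + 4*O²) - O) = -5 + (-16 + 3*O + 4*O²) = -21 + 3*O + 4*O²)
((U(1) + 6)*(-6))*(-11) = (((-21 + 3*1 + 4*1²) + 6)*(-6))*(-11) = (((-21 + 3 + 4*1) + 6)*(-6))*(-11) = (((-21 + 3 + 4) + 6)*(-6))*(-11) = ((-14 + 6)*(-6))*(-11) = -8*(-6)*(-11) = 48*(-11) = -528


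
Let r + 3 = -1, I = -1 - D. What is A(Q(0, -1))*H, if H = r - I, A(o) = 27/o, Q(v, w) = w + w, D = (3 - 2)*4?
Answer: -27/2 ≈ -13.500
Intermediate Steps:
D = 4 (D = 1*4 = 4)
Q(v, w) = 2*w
I = -5 (I = -1 - 1*4 = -1 - 4 = -5)
r = -4 (r = -3 - 1 = -4)
H = 1 (H = -4 - 1*(-5) = -4 + 5 = 1)
A(Q(0, -1))*H = (27/((2*(-1))))*1 = (27/(-2))*1 = (27*(-1/2))*1 = -27/2*1 = -27/2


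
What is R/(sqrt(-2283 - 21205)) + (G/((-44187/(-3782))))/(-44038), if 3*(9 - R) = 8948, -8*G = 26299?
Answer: 3825493/598740648 + 8921*I*sqrt(367)/8808 ≈ 0.0063892 + 19.403*I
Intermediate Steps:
G = -26299/8 (G = -1/8*26299 = -26299/8 ≈ -3287.4)
R = -8921/3 (R = 9 - 1/3*8948 = 9 - 8948/3 = -8921/3 ≈ -2973.7)
R/(sqrt(-2283 - 21205)) + (G/((-44187/(-3782))))/(-44038) = -8921/(3*sqrt(-2283 - 21205)) - 26299/(8*((-44187/(-3782))))/(-44038) = -8921*(-I*sqrt(367)/2936)/3 - 26299/(8*((-44187*(-1/3782))))*(-1/44038) = -8921*(-I*sqrt(367)/2936)/3 - 26299/(8*44187/3782)*(-1/44038) = -(-8921)*I*sqrt(367)/8808 - 26299/8*3782/44187*(-1/44038) = 8921*I*sqrt(367)/8808 - 3825493/13596*(-1/44038) = 8921*I*sqrt(367)/8808 + 3825493/598740648 = 3825493/598740648 + 8921*I*sqrt(367)/8808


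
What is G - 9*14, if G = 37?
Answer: -89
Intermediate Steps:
G - 9*14 = 37 - 9*14 = 37 - 126 = -89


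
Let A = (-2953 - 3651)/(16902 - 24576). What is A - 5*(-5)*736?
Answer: 70604102/3837 ≈ 18401.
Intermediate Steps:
A = 3302/3837 (A = -6604/(-7674) = -6604*(-1/7674) = 3302/3837 ≈ 0.86057)
A - 5*(-5)*736 = 3302/3837 - 5*(-5)*736 = 3302/3837 + 25*736 = 3302/3837 + 18400 = 70604102/3837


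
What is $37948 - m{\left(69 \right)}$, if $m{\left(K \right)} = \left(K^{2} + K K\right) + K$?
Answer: $28357$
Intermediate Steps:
$m{\left(K \right)} = K + 2 K^{2}$ ($m{\left(K \right)} = \left(K^{2} + K^{2}\right) + K = 2 K^{2} + K = K + 2 K^{2}$)
$37948 - m{\left(69 \right)} = 37948 - 69 \left(1 + 2 \cdot 69\right) = 37948 - 69 \left(1 + 138\right) = 37948 - 69 \cdot 139 = 37948 - 9591 = 28357$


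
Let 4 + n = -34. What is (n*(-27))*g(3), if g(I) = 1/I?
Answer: 342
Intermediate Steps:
n = -38 (n = -4 - 34 = -38)
(n*(-27))*g(3) = -38*(-27)/3 = 1026*(1/3) = 342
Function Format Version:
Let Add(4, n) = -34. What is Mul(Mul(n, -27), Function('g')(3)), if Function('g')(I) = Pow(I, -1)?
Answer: 342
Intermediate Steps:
n = -38 (n = Add(-4, -34) = -38)
Mul(Mul(n, -27), Function('g')(3)) = Mul(Mul(-38, -27), Pow(3, -1)) = Mul(1026, Rational(1, 3)) = 342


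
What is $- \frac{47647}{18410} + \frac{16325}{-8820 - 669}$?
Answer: $- \frac{752665633}{174692490} \approx -4.3085$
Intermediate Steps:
$- \frac{47647}{18410} + \frac{16325}{-8820 - 669} = \left(-47647\right) \frac{1}{18410} + \frac{16325}{-8820 - 669} = - \frac{47647}{18410} + \frac{16325}{-9489} = - \frac{47647}{18410} + 16325 \left(- \frac{1}{9489}\right) = - \frac{47647}{18410} - \frac{16325}{9489} = - \frac{752665633}{174692490}$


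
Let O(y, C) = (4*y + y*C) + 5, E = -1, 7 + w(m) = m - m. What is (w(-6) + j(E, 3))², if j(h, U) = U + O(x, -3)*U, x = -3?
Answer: 4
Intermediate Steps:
w(m) = -7 (w(m) = -7 + (m - m) = -7 + 0 = -7)
O(y, C) = 5 + 4*y + C*y (O(y, C) = (4*y + C*y) + 5 = 5 + 4*y + C*y)
j(h, U) = 3*U (j(h, U) = U + (5 + 4*(-3) - 3*(-3))*U = U + (5 - 12 + 9)*U = U + 2*U = 3*U)
(w(-6) + j(E, 3))² = (-7 + 3*3)² = (-7 + 9)² = 2² = 4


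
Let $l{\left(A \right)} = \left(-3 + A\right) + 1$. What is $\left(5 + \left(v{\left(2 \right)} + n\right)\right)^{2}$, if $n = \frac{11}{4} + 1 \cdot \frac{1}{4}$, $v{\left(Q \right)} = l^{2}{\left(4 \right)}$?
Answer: $144$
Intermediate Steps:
$l{\left(A \right)} = -2 + A$
$v{\left(Q \right)} = 4$ ($v{\left(Q \right)} = \left(-2 + 4\right)^{2} = 2^{2} = 4$)
$n = 3$ ($n = 11 \cdot \frac{1}{4} + 1 \cdot \frac{1}{4} = \frac{11}{4} + \frac{1}{4} = 3$)
$\left(5 + \left(v{\left(2 \right)} + n\right)\right)^{2} = \left(5 + \left(4 + 3\right)\right)^{2} = \left(5 + 7\right)^{2} = 12^{2} = 144$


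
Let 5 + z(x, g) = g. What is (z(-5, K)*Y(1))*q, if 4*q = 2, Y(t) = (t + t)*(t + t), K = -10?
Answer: -30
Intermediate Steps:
z(x, g) = -5 + g
Y(t) = 4*t² (Y(t) = (2*t)*(2*t) = 4*t²)
q = ½ (q = (¼)*2 = ½ ≈ 0.50000)
(z(-5, K)*Y(1))*q = ((-5 - 10)*(4*1²))*(½) = -60*(½) = -15*4*(½) = -60*½ = -30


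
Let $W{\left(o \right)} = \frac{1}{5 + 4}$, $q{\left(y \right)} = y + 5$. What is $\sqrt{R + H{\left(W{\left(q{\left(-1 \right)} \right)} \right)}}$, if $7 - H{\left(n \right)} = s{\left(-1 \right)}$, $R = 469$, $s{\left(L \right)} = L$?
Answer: $3 \sqrt{53} \approx 21.84$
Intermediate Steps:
$q{\left(y \right)} = 5 + y$
$W{\left(o \right)} = \frac{1}{9}$
$H{\left(n \right)} = 8$ ($H{\left(n \right)} = 7 - -1 = 7 + 1 = 8$)
$\sqrt{R + H{\left(W{\left(q{\left(-1 \right)} \right)} \right)}} = \sqrt{469 + 8} = \sqrt{477} = 3 \sqrt{53}$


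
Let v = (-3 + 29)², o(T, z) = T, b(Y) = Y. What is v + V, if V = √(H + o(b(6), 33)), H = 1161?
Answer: 676 + √1167 ≈ 710.16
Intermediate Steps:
V = √1167 (V = √(1161 + 6) = √1167 ≈ 34.161)
v = 676 (v = 26² = 676)
v + V = 676 + √1167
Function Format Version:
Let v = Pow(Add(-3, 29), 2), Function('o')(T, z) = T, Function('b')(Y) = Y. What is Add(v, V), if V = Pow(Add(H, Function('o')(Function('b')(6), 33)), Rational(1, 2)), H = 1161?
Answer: Add(676, Pow(1167, Rational(1, 2))) ≈ 710.16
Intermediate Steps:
V = Pow(1167, Rational(1, 2)) (V = Pow(Add(1161, 6), Rational(1, 2)) = Pow(1167, Rational(1, 2)) ≈ 34.161)
v = 676 (v = Pow(26, 2) = 676)
Add(v, V) = Add(676, Pow(1167, Rational(1, 2)))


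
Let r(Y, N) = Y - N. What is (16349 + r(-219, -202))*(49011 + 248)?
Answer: 804497988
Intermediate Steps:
(16349 + r(-219, -202))*(49011 + 248) = (16349 + (-219 - 1*(-202)))*(49011 + 248) = (16349 + (-219 + 202))*49259 = (16349 - 17)*49259 = 16332*49259 = 804497988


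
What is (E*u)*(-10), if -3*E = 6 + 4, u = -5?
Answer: -500/3 ≈ -166.67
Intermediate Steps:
E = -10/3 (E = -(6 + 4)/3 = -1/3*10 = -10/3 ≈ -3.3333)
(E*u)*(-10) = -10/3*(-5)*(-10) = (50/3)*(-10) = -500/3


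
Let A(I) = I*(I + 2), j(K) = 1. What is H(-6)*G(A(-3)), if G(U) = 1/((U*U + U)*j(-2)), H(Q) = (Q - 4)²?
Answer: 25/3 ≈ 8.3333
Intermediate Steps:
H(Q) = (-4 + Q)²
A(I) = I*(2 + I)
G(U) = 1/(U + U²) (G(U) = 1/((U*U + U)*1) = 1/((U² + U)*1) = 1/((U + U²)*1) = 1/(U + U²))
H(-6)*G(A(-3)) = (-4 - 6)²*(1/(((-3*(2 - 3)))*(1 - 3*(2 - 3)))) = (-10)²*(1/(((-3*(-1)))*(1 - 3*(-1)))) = 100*(1/(3*(1 + 3))) = 100*((⅓)/4) = 100*((⅓)*(¼)) = 100*(1/12) = 25/3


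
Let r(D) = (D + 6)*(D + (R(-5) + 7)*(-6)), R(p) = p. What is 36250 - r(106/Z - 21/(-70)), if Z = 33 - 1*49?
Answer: 57990471/1600 ≈ 36244.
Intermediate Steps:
Z = -16 (Z = 33 - 49 = -16)
r(D) = (-12 + D)*(6 + D) (r(D) = (D + 6)*(D + (-5 + 7)*(-6)) = (6 + D)*(D + 2*(-6)) = (6 + D)*(D - 12) = (6 + D)*(-12 + D) = (-12 + D)*(6 + D))
36250 - r(106/Z - 21/(-70)) = 36250 - (-72 + (106/(-16) - 21/(-70))² - 6*(106/(-16) - 21/(-70))) = 36250 - (-72 + (106*(-1/16) - 21*(-1/70))² - 6*(106*(-1/16) - 21*(-1/70))) = 36250 - (-72 + (-53/8 + 3/10)² - 6*(-53/8 + 3/10)) = 36250 - (-72 + (-253/40)² - 6*(-253/40)) = 36250 - (-72 + 64009/1600 + 759/20) = 36250 - 1*9529/1600 = 36250 - 9529/1600 = 57990471/1600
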